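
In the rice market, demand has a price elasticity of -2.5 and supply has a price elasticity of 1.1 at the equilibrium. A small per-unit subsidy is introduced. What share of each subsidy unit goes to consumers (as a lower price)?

For a small subsidy around the equilibrium, the benefit split depends on the relative slopes, which at a point are proportional to the elasticities.
Buyer share = εs/(εs + |εd|) = 1.1/(1.1 + 2.5) = 11/36; seller share = |εd|/(εs + |εd|) = 25/36.

Consumer share = 11/36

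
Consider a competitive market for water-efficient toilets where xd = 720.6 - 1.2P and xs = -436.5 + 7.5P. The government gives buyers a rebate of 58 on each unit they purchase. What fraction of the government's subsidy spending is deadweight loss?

Pre-subsidy: 720.6 - 1.2P = -436.5 + 7.5P gives P* = 133, x* = 561.
With the rebate, buyers effectively pay Pb = Ps − 58, where Ps is the price sellers receive.
Demand in terms of Ps becomes xd = 720.6 − 1.2(Ps − 58) = 790.2 - 1.2Ps. Setting this equal to supply: 790.2 - 1.2Ps = -436.5 + 7.5Ps, so Ps = 141.
Buyers pay Pb = 141 − 58 = 83; x' = -436.5 + 7.5·141 = 621.
ΔCS = ½(561 + 621)(133 − 83) = 29550; ΔPS = ½(561 + 621)(141 − 133) = 4728.
Government spending = 58 × 621 = 36018.
DWL = ½ × 58 × (621 − 561) = 1740; fraction = 1740 / 36018 = 10/207.

DWL / government spending = 10/207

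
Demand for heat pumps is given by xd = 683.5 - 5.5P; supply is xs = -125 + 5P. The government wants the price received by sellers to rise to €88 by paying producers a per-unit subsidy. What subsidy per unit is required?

Required subsidy s = €21 per unit

At a seller price of 88, quantity supplied is -125 + 5·88 = 315.
Buyers absorb 315 only when they pay Pb with 683.5 − 5.5·Pb = 315, i.e. Pb = 67.
s = Ps − Pb = 88 − 67 = 21.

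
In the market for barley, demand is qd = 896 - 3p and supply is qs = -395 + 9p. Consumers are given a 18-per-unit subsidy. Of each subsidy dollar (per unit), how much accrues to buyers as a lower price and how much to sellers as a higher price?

Pre-subsidy: 896 - 3p = -395 + 9p gives p* = 1291/12, q* = 573.25.
With the rebate, buyers effectively pay pb = ps − 18, where ps is the price sellers receive.
Demand in terms of ps becomes qd = 896 − 3(ps − 18) = 950 - 3ps. Setting this equal to supply: 950 - 3ps = -395 + 9ps, so ps = 1345/12.
Buyers pay pb = 1345/12 − 18 = 1129/12; q' = -395 + 9·(1345/12) = 613.75.
Buyers' price falls by p* − pb = 1291/12 − 1129/12 = 13.5; sellers' price rises by ps − p* = 1345/12 − 1291/12 = 4.5.

Buyers gain 13.5 per unit; sellers gain 4.5 per unit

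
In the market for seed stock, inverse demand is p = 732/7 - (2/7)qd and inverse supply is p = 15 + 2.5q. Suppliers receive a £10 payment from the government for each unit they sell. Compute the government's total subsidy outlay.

Pre-subsidy: 732/7 - (2/7)q = 15 + 2.5q gives q* = 418/13 and p* = 1240/13.
With the subsidy, sellers receive ps = pb + 10 for each unit, where pb is the price buyers pay.
On the curves, pb = 732/7 - (2/7)q and ps = 15 + 2.5q; the wedge ps − pb = 10 gives 15 + 2.5q − (732/7 - (2/7)q) = 10, so q' = 1394/39.
Then pb = 732/7 − (2/7)·(1394/39) = 3680/39 and ps = 15 + 2.5·(1394/39) = 4070/39.
Government outlay = subsidy × quantity = 10 × 1394/39 = 13940/39.

Government cost = 13940/39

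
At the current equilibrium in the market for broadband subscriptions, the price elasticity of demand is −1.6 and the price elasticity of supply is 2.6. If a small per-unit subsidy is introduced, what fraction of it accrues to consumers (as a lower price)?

For a small subsidy around the equilibrium, the benefit split depends on the relative slopes, which at a point are proportional to the elasticities.
Buyer share = εs/(εs + |εd|) = 2.6/(2.6 + 1.6) = 13/21; seller share = |εd|/(εs + |εd|) = 8/21.

Consumer share = 13/21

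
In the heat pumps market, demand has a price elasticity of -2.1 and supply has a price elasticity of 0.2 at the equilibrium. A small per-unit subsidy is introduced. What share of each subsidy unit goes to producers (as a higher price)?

For a small subsidy around the equilibrium, the benefit split depends on the relative slopes, which at a point are proportional to the elasticities.
Buyer share = εs/(εs + |εd|) = 0.2/(0.2 + 2.1) = 2/23; seller share = |εd|/(εs + |εd|) = 21/23.
So producers capture 21/23 of the subsidy.

Producer share = 21/23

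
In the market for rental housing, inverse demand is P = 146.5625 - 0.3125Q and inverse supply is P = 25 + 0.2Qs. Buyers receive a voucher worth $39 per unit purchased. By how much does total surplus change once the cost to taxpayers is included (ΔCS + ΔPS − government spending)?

Pre-subsidy: 146.5625 - 0.3125Q = 25 + 0.2Q gives Q* = 9725/41 and P* = 2970/41.
With the rebate, buyers effectively pay Pb = Ps − 39, where Ps is the price sellers receive.
On the curves, Pb = 146.5625 - 0.3125Q and Ps = 25 + 0.2Q; the wedge Ps − Pb = 39 gives 25 + 0.2Q − (146.5625 - 0.3125Q) = 39, so Q' = 12845/41.
Then Pb = 146.5625 − 0.3125·(12845/41) = 1995/41 and Ps = 25 + 0.2·(12845/41) = 3594/41.
ΔCS = ½(9725/41 + 12845/41)(2970/41 − 1995/41) = 11002875/1681; ΔPS = ½(9725/41 + 12845/41)(3594/41 − 2970/41) = 7041840/1681.
Government spending = 39 × 12845/41 = 500955/41.
Net change = 11002875/1681 + 7041840/1681 − 500955/41 = -60840/41. The loss equals the DWL triangle ½·39·3120/41.

Net change in total surplus = -60840/41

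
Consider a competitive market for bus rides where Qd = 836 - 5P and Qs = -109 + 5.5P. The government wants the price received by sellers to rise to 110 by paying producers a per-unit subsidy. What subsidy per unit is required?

At a seller price of 110, quantity supplied is -109 + 5.5·110 = 496.
Buyers absorb 496 only when they pay Pb with 836 − 5·Pb = 496, i.e. Pb = 68.
s = Ps − Pb = 110 − 68 = 42.

Required subsidy s = 42 per unit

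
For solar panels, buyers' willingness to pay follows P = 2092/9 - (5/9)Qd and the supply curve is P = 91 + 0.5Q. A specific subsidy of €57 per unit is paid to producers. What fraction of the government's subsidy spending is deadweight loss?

Pre-subsidy: 2092/9 - (5/9)Q = 91 + 0.5Q gives Q* = 134 and P* = 158.
With the subsidy, sellers receive Ps = Pb + 57 for each unit, where Pb is the price buyers pay.
On the curves, Pb = 2092/9 - (5/9)Q and Ps = 91 + 0.5Q; the wedge Ps − Pb = 57 gives 91 + 0.5Q − (2092/9 - (5/9)Q) = 57, so Q' = 188.
Then Pb = 2092/9 − (5/9)·188 = 128 and Ps = 91 + 0.5·188 = 185.
ΔCS = ½(134 + 188)(158 − 128) = 4830; ΔPS = ½(134 + 188)(185 − 158) = 4347.
Government spending = 57 × 188 = 10716.
DWL = ½ × 57 × (188 − 134) = 1539; fraction = 1539 / 10716 = 27/188.

DWL / government spending = 27/188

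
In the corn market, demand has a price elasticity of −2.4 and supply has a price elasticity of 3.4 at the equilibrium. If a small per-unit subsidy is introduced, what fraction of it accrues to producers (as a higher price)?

For a small subsidy around the equilibrium, the benefit split depends on the relative slopes, which at a point are proportional to the elasticities.
Buyer share = εs/(εs + |εd|) = 3.4/(3.4 + 2.4) = 17/29; seller share = |εd|/(εs + |εd|) = 12/29.
So producers capture 12/29 of the subsidy.

Producer share = 12/29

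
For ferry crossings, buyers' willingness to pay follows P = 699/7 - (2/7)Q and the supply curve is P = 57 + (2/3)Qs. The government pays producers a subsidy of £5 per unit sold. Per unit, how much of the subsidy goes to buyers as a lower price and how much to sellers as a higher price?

Buyers gain £1.5 per unit; sellers gain £3.5 per unit

Pre-subsidy: 699/7 - (2/7)Q = 57 + (2/3)Q gives Q* = 45 and P* = 87.
With the subsidy, sellers receive Ps = Pb + 5 for each unit, where Pb is the price buyers pay.
On the curves, Pb = 699/7 - (2/7)Q and Ps = 57 + (2/3)Q; the wedge Ps − Pb = 5 gives 57 + (2/3)Q − (699/7 - (2/7)Q) = 5, so Q' = 50.25.
Then Pb = 699/7 − (2/7)·50.25 = 85.5 and Ps = 57 + (2/3)·50.25 = 90.5.
Buyers' price falls by P* − Pb = 87 − 85.5 = 1.5; sellers' price rises by Ps − P* = 90.5 − 87 = 3.5.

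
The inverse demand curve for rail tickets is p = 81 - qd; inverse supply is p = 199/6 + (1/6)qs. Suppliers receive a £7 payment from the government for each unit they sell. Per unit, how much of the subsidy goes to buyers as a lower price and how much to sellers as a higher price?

Pre-subsidy: 81 - q = 199/6 + (1/6)q gives q* = 41 and p* = 40.
With the subsidy, sellers receive ps = pb + 7 for each unit, where pb is the price buyers pay.
On the curves, pb = 81 - q and ps = 199/6 + (1/6)q; the wedge ps − pb = 7 gives 199/6 + (1/6)q − (81 - q) = 7, so q' = 47.
Then pb = 81 − 1·47 = 34 and ps = 199/6 + (1/6)·47 = 41.
Buyers' price falls by p* − pb = 40 − 34 = 6; sellers' price rises by ps − p* = 41 − 40 = 1.

Buyers gain £6 per unit; sellers gain £1 per unit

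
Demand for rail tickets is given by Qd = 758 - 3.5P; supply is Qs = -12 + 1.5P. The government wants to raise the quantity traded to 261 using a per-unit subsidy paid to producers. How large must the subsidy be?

Required subsidy s = 40 per unit

At Q = 261, invert demand for the buyer price: Pb = (758 − 261)/3.5 = 142; invert supply for the seller price: Ps = (261 − (-12))/1.5 = 182.
The subsidy must fill the gap: s = Ps − Pb = 182 − 142 = 40.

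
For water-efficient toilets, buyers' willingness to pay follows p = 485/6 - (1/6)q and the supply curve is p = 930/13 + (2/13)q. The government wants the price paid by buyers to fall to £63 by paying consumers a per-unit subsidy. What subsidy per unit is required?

At a buyer price of 63, quantity demanded is 485 − 6·63 = 107.
Sellers supply 107 only when they receive ps = 930/13 + (2/13)·107 = 88.
s = ps − pb = 88 − 63 = 25.

Required subsidy s = £25 per unit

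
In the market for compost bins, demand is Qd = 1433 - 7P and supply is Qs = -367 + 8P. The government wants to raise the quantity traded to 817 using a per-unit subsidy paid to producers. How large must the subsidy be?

Required subsidy s = 60 per unit

At Q = 817, invert demand for the buyer price: Pb = (1433 − 817)/7 = 88; invert supply for the seller price: Ps = (817 − (-367))/8 = 148.
The subsidy must fill the gap: s = Ps − Pb = 148 − 88 = 60.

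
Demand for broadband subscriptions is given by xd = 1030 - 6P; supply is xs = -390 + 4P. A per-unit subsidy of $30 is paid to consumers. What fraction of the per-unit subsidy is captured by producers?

Pre-subsidy: 1030 - 6P = -390 + 4P gives P* = 142, x* = 178.
With the rebate, buyers effectively pay Pb = Ps − 30, where Ps is the price sellers receive.
Demand in terms of Ps becomes xd = 1030 − 6(Ps − 30) = 1210 - 6Ps. Setting this equal to supply: 1210 - 6Ps = -390 + 4Ps, so Ps = 160.
Buyers pay Pb = 160 − 30 = 130; x' = -390 + 4·160 = 250.
Buyers' price falls by P* − Pb = 142 − 130 = 12; sellers' price rises by Ps − P* = 160 − 142 = 18.
So producers capture 18/30 = 0.6 of each unit of subsidy.

Producer share = 0.6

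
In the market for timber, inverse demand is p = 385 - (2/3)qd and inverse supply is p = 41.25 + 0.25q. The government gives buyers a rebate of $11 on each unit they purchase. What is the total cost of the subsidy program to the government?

Government cost = $4257

Pre-subsidy: 385 - (2/3)q = 41.25 + 0.25q gives q* = 375 and p* = 135.
With the rebate, buyers effectively pay pb = ps − 11, where ps is the price sellers receive.
On the curves, pb = 385 - (2/3)q and ps = 41.25 + 0.25q; the wedge ps − pb = 11 gives 41.25 + 0.25q − (385 - (2/3)q) = 11, so q' = 387.
Then pb = 385 − (2/3)·387 = 127 and ps = 41.25 + 0.25·387 = 138.
Government outlay = subsidy × quantity = 11 × 387 = 4257.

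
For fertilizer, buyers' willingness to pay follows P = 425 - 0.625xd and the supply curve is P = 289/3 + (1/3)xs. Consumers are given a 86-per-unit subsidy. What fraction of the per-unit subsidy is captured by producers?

Pre-subsidy: 425 - 0.625x = 289/3 + (1/3)x gives x* = 7888/23 and P* = 4845/23.
With the rebate, buyers effectively pay Pb = Ps − 86, where Ps is the price sellers receive.
On the curves, Pb = 425 - 0.625x and Ps = 289/3 + (1/3)x; the wedge Ps − Pb = 86 gives 289/3 + (1/3)x − (425 - 0.625x) = 86, so x' = 9952/23.
Then Pb = 425 − 0.625·(9952/23) = 3555/23 and Ps = 289/3 + (1/3)·(9952/23) = 5533/23.
Buyers' price falls by P* − Pb = 4845/23 − 3555/23 = 1290/23; sellers' price rises by Ps − P* = 5533/23 − 4845/23 = 688/23.
So producers capture (688/23)/86 = 8/23 of each unit of subsidy.

Producer share = 8/23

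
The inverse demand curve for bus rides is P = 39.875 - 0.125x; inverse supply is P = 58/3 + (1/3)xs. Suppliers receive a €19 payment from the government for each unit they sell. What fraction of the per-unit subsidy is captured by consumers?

Consumer share = 3/11

Pre-subsidy: 39.875 - 0.125x = 58/3 + (1/3)x gives x* = 493/11 and P* = 377/11.
With the subsidy, sellers receive Ps = Pb + 19 for each unit, where Pb is the price buyers pay.
On the curves, Pb = 39.875 - 0.125x and Ps = 58/3 + (1/3)x; the wedge Ps − Pb = 19 gives 58/3 + (1/3)x − (39.875 - 0.125x) = 19, so x' = 949/11.
Then Pb = 39.875 − 0.125·(949/11) = 320/11 and Ps = 58/3 + (1/3)·(949/11) = 529/11.
Buyers' price falls by P* − Pb = 377/11 − 320/11 = 57/11; sellers' price rises by Ps − P* = 529/11 − 377/11 = 152/11.
So consumers capture (57/11)/19 = 3/11 of each unit of subsidy.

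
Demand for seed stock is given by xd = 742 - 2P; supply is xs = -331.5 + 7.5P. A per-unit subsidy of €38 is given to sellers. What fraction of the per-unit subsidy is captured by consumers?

Pre-subsidy: 742 - 2P = -331.5 + 7.5P gives P* = 113, x* = 516.
With the subsidy, sellers receive Ps = Pb + 38 for each unit, where Pb is the price buyers pay.
Supply in terms of Pb becomes xs = -331.5 + 7.5(Pb + 38) = -46.5 + 7.5Pb. Setting this equal to demand: 742 - 2Pb = -46.5 + 7.5Pb, so Pb = 83.
Sellers receive Ps = 83 + 38 = 121; x' = 742 − 2·83 = 576.
Buyers' price falls by P* − Pb = 113 − 83 = 30; sellers' price rises by Ps − P* = 121 − 113 = 8.
So consumers capture 30/38 = 15/19 of each unit of subsidy.

Consumer share = 15/19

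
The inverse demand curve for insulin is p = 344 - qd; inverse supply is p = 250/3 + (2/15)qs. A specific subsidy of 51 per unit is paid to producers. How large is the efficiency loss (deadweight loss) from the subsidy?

Pre-subsidy: 344 - q = 250/3 + (2/15)q gives q* = 230 and p* = 114.
With the subsidy, sellers receive ps = pb + 51 for each unit, where pb is the price buyers pay.
On the curves, pb = 344 - q and ps = 250/3 + (2/15)q; the wedge ps − pb = 51 gives 250/3 + (2/15)q − (344 - q) = 51, so q' = 275.
Then pb = 344 − 1·275 = 69 and ps = 250/3 + (2/15)·275 = 120.
The subsidy expands output by 275 − 230 = 45 past the efficient level; on those units the gap between marginal cost and willingness to pay runs from 0 up to 51.
DWL = ½ × 51 × 45 = 1147.5.

Deadweight loss = 1147.5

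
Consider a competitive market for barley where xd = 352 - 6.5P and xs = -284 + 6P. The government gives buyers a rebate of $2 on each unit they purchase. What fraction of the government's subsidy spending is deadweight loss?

DWL / government spending = 39/344

Pre-subsidy: 352 - 6.5P = -284 + 6P gives P* = 50.88, x* = 21.28.
With the rebate, buyers effectively pay Pb = Ps − 2, where Ps is the price sellers receive.
Demand in terms of Ps becomes xd = 352 − 6.5(Ps − 2) = 365 - 6.5Ps. Setting this equal to supply: 365 - 6.5Ps = -284 + 6Ps, so Ps = 51.92.
Buyers pay Pb = 51.92 − 2 = 49.92; x' = -284 + 6·51.92 = 27.52.
ΔCS = ½(21.28 + 27.52)(50.88 − 49.92) = 23.424; ΔPS = ½(21.28 + 27.52)(51.92 − 50.88) = 25.376.
Government spending = 2 × 27.52 = 55.04.
DWL = ½ × 2 × (27.52 − 21.28) = 6.24; fraction = 6.24 / 55.04 = 39/344.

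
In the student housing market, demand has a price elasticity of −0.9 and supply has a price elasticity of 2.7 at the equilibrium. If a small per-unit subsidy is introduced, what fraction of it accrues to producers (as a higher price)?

Producer share = 0.25

For a small subsidy around the equilibrium, the benefit split depends on the relative slopes, which at a point are proportional to the elasticities.
Buyer share = εs/(εs + |εd|) = 2.7/(2.7 + 0.9) = 0.75; seller share = |εd|/(εs + |εd|) = 0.25.
So producers capture 0.25 of the subsidy.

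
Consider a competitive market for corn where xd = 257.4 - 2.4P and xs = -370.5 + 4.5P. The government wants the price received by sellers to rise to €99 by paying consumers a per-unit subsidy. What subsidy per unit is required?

At a seller price of 99, quantity supplied is -370.5 + 4.5·99 = 75.
Buyers absorb 75 only when they pay Pb with 257.4 − 2.4·Pb = 75, i.e. Pb = 76.
s = Ps − Pb = 99 − 76 = 23.

Required subsidy s = €23 per unit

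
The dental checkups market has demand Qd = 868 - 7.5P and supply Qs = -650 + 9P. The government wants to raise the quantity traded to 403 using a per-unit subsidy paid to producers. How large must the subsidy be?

Required subsidy s = 55 per unit

At Q = 403, invert demand for the buyer price: Pb = (868 − 403)/7.5 = 62; invert supply for the seller price: Ps = (403 − (-650))/9 = 117.
The subsidy must fill the gap: s = Ps − Pb = 117 − 62 = 55.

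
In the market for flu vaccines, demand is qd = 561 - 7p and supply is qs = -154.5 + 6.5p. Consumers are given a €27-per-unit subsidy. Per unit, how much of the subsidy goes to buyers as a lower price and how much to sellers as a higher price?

Buyers gain €13 per unit; sellers gain €14 per unit

Pre-subsidy: 561 - 7p = -154.5 + 6.5p gives p* = 53, q* = 190.
With the rebate, buyers effectively pay pb = ps − 27, where ps is the price sellers receive.
Demand in terms of ps becomes qd = 561 − 7(ps − 27) = 750 - 7ps. Setting this equal to supply: 750 - 7ps = -154.5 + 6.5ps, so ps = 67.
Buyers pay pb = 67 − 27 = 40; q' = -154.5 + 6.5·67 = 281.
Buyers' price falls by p* − pb = 53 − 40 = 13; sellers' price rises by ps − p* = 67 − 53 = 14.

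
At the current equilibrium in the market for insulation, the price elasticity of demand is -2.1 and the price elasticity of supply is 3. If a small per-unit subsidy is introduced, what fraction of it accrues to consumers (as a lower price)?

Consumer share = 10/17

For a small subsidy around the equilibrium, the benefit split depends on the relative slopes, which at a point are proportional to the elasticities.
Buyer share = εs/(εs + |εd|) = 3/(3 + 2.1) = 10/17; seller share = |εd|/(εs + |εd|) = 7/17.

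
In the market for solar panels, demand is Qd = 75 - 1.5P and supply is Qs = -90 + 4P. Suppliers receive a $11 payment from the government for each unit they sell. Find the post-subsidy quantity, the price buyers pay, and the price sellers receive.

Pre-subsidy: 75 - 1.5P = -90 + 4P gives P* = 30, Q* = 30.
With the subsidy, sellers receive Ps = Pb + 11 for each unit, where Pb is the price buyers pay.
Supply in terms of Pb becomes Qs = -90 + 4(Pb + 11) = -46 + 4Pb. Setting this equal to demand: 75 - 1.5Pb = -46 + 4Pb, so Pb = 22.
Sellers receive Ps = 22 + 11 = 33; Q' = 75 − 1.5·22 = 42.

Q' = 42; buyers pay $22; sellers receive $33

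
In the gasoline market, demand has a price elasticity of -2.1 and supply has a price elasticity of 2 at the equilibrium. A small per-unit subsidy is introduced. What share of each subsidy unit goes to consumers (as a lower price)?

Consumer share = 20/41

For a small subsidy around the equilibrium, the benefit split depends on the relative slopes, which at a point are proportional to the elasticities.
Buyer share = εs/(εs + |εd|) = 2/(2 + 2.1) = 20/41; seller share = |εd|/(εs + |εd|) = 21/41.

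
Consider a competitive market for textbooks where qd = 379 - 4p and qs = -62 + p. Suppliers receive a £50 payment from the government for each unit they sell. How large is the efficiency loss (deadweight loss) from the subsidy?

Deadweight loss = £1000

Pre-subsidy: 379 - 4p = -62 + p gives p* = 88.2, q* = 26.2.
With the subsidy, sellers receive ps = pb + 50 for each unit, where pb is the price buyers pay.
Supply in terms of pb becomes qs = -62 + 1(pb + 50) = -12 + pb. Setting this equal to demand: 379 - 4pb = -12 + pb, so pb = 78.2.
Sellers receive ps = 78.2 + 50 = 128.2; q' = 379 − 4·78.2 = 66.2.
The subsidy expands output by 66.2 − 26.2 = 40 past the efficient level; on those units the gap between marginal cost and willingness to pay runs from 0 up to 50.
DWL = ½ × 50 × 40 = 1000.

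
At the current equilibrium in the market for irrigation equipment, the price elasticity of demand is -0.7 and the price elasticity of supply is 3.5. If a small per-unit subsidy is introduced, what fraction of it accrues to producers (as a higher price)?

Producer share = 1/6

For a small subsidy around the equilibrium, the benefit split depends on the relative slopes, which at a point are proportional to the elasticities.
Buyer share = εs/(εs + |εd|) = 3.5/(3.5 + 0.7) = 5/6; seller share = |εd|/(εs + |εd|) = 1/6.
So producers capture 1/6 of the subsidy.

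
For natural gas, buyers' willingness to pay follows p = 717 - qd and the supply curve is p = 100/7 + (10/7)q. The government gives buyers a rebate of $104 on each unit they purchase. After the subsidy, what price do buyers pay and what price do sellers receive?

Pre-subsidy: 717 - q = 100/7 + (10/7)q gives q* = 4919/17 and p* = 7270/17.
With the rebate, buyers effectively pay pb = ps − 104, where ps is the price sellers receive.
On the curves, pb = 717 - q and ps = 100/7 + (10/7)q; the wedge ps − pb = 104 gives 100/7 + (10/7)q − (717 - q) = 104, so q' = 5647/17.
Then pb = 717 − 1·(5647/17) = 6542/17 and ps = 100/7 + (10/7)·(5647/17) = 8310/17.

Buyers pay 6542/17; sellers receive 8310/17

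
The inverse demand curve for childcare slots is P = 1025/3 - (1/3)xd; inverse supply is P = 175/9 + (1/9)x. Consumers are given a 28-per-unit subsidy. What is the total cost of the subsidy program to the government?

Government cost = 22064

Pre-subsidy: 1025/3 - (1/3)x = 175/9 + (1/9)x gives x* = 725 and P* = 100.
With the rebate, buyers effectively pay Pb = Ps − 28, where Ps is the price sellers receive.
On the curves, Pb = 1025/3 - (1/3)x and Ps = 175/9 + (1/9)x; the wedge Ps − Pb = 28 gives 175/9 + (1/9)x − (1025/3 - (1/3)x) = 28, so x' = 788.
Then Pb = 1025/3 − (1/3)·788 = 79 and Ps = 175/9 + (1/9)·788 = 107.
Government outlay = subsidy × quantity = 28 × 788 = 22064.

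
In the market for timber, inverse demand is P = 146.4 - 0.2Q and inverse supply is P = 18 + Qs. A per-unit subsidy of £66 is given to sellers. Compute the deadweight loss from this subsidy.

Deadweight loss = £1815

Pre-subsidy: 146.4 - 0.2Q = 18 + Q gives Q* = 107 and P* = 125.
With the subsidy, sellers receive Ps = Pb + 66 for each unit, where Pb is the price buyers pay.
On the curves, Pb = 146.4 - 0.2Q and Ps = 18 + Q; the wedge Ps − Pb = 66 gives 18 + Q − (146.4 - 0.2Q) = 66, so Q' = 162.
Then Pb = 146.4 − 0.2·162 = 114 and Ps = 18 + 1·162 = 180.
The subsidy expands output by 162 − 107 = 55 past the efficient level; on those units the gap between marginal cost and willingness to pay runs from 0 up to 66.
DWL = ½ × 66 × 55 = 1815.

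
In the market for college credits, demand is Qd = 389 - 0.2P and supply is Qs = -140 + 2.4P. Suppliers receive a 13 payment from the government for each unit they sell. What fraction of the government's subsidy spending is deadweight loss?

Pre-subsidy: 389 - 0.2P = -140 + 2.4P gives P* = 2645/13, Q* = 4528/13.
With the subsidy, sellers receive Ps = Pb + 13 for each unit, where Pb is the price buyers pay.
Supply in terms of Pb becomes Qs = -140 + 2.4(Pb + 13) = -108.8 + 2.4Pb. Setting this equal to demand: 389 - 0.2Pb = -108.8 + 2.4Pb, so Pb = 2489/13.
Sellers receive Ps = 2489/13 + 13 = 2658/13; Q' = 389 − 0.2·(2489/13) = 22796/65.
ΔCS = ½(4528/13 + 22796/65)(2645/13 − 2489/13) = 272616/65; ΔPS = ½(4528/13 + 22796/65)(2658/13 − 2645/13) = 22718/65.
Government spending = 13 × 22796/65 = 4559.2.
DWL = ½ × 13 × (22796/65 − 4528/13) = 15.6; fraction = 15.6 / 4559.2 = 39/11398.

DWL / government spending = 39/11398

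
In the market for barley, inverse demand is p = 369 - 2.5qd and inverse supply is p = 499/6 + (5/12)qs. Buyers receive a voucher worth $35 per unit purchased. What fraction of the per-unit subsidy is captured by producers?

Producer share = 1/7

Pre-subsidy: 369 - 2.5q = 499/6 + (5/12)q gives q* = 98 and p* = 124.
With the rebate, buyers effectively pay pb = ps − 35, where ps is the price sellers receive.
On the curves, pb = 369 - 2.5q and ps = 499/6 + (5/12)q; the wedge ps − pb = 35 gives 499/6 + (5/12)q − (369 - 2.5q) = 35, so q' = 110.
Then pb = 369 − 2.5·110 = 94 and ps = 499/6 + (5/12)·110 = 129.
Buyers' price falls by p* − pb = 124 − 94 = 30; sellers' price rises by ps − p* = 129 − 124 = 5.
So producers capture 5/35 = 1/7 of each unit of subsidy.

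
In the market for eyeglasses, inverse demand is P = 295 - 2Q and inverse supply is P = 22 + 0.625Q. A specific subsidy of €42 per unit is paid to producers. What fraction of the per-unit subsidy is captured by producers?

Pre-subsidy: 295 - 2Q = 22 + 0.625Q gives Q* = 104 and P* = 87.
With the subsidy, sellers receive Ps = Pb + 42 for each unit, where Pb is the price buyers pay.
On the curves, Pb = 295 - 2Q and Ps = 22 + 0.625Q; the wedge Ps − Pb = 42 gives 22 + 0.625Q − (295 - 2Q) = 42, so Q' = 120.
Then Pb = 295 − 2·120 = 55 and Ps = 22 + 0.625·120 = 97.
Buyers' price falls by P* − Pb = 87 − 55 = 32; sellers' price rises by Ps − P* = 97 − 87 = 10.
So producers capture 10/42 = 5/21 of each unit of subsidy.

Producer share = 5/21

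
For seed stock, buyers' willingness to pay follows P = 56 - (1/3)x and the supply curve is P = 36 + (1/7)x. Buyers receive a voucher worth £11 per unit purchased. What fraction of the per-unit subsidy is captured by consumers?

Pre-subsidy: 56 - (1/3)x = 36 + (1/7)x gives x* = 42 and P* = 42.
With the rebate, buyers effectively pay Pb = Ps − 11, where Ps is the price sellers receive.
On the curves, Pb = 56 - (1/3)x and Ps = 36 + (1/7)x; the wedge Ps − Pb = 11 gives 36 + (1/7)x − (56 - (1/3)x) = 11, so x' = 65.1.
Then Pb = 56 − (1/3)·65.1 = 34.3 and Ps = 36 + (1/7)·65.1 = 45.3.
Buyers' price falls by P* − Pb = 42 − 34.3 = 7.7; sellers' price rises by Ps − P* = 45.3 − 42 = 3.3.
So consumers capture 7.7/11 = 0.7 of each unit of subsidy.

Consumer share = 0.7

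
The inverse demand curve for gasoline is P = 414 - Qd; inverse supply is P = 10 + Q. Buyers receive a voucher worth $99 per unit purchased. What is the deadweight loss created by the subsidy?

Deadweight loss = $2450.25

Pre-subsidy: 414 - Q = 10 + Q gives Q* = 202 and P* = 212.
With the rebate, buyers effectively pay Pb = Ps − 99, where Ps is the price sellers receive.
On the curves, Pb = 414 - Q and Ps = 10 + Q; the wedge Ps − Pb = 99 gives 10 + Q − (414 - Q) = 99, so Q' = 251.5.
Then Pb = 414 − 1·251.5 = 162.5 and Ps = 10 + 1·251.5 = 261.5.
The subsidy expands output by 251.5 − 202 = 49.5 past the efficient level; on those units the gap between marginal cost and willingness to pay runs from 0 up to 99.
DWL = ½ × 99 × 49.5 = 2450.25.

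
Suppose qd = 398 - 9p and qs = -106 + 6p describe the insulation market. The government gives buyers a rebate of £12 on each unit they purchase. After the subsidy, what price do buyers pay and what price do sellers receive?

Pre-subsidy: 398 - 9p = -106 + 6p gives p* = 33.6, q* = 95.6.
With the rebate, buyers effectively pay pb = ps − 12, where ps is the price sellers receive.
Demand in terms of ps becomes qd = 398 − 9(ps − 12) = 506 - 9ps. Setting this equal to supply: 506 - 9ps = -106 + 6ps, so ps = 40.8.
Buyers pay pb = 40.8 − 12 = 28.8; q' = -106 + 6·40.8 = 138.8.

Buyers pay £28.8; sellers receive £40.8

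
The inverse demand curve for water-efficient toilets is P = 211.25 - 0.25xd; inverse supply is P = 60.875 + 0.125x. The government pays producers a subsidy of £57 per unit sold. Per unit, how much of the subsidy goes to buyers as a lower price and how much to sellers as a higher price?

Buyers gain £38 per unit; sellers gain £19 per unit

Pre-subsidy: 211.25 - 0.25x = 60.875 + 0.125x gives x* = 401 and P* = 111.
With the subsidy, sellers receive Ps = Pb + 57 for each unit, where Pb is the price buyers pay.
On the curves, Pb = 211.25 - 0.25x and Ps = 60.875 + 0.125x; the wedge Ps − Pb = 57 gives 60.875 + 0.125x − (211.25 - 0.25x) = 57, so x' = 553.
Then Pb = 211.25 − 0.25·553 = 73 and Ps = 60.875 + 0.125·553 = 130.
Buyers' price falls by P* − Pb = 111 − 73 = 38; sellers' price rises by Ps − P* = 130 − 111 = 19.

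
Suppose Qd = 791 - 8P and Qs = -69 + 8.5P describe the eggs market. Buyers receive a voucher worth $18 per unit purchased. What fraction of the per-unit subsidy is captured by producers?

Pre-subsidy: 791 - 8P = -69 + 8.5P gives P* = 1720/33, Q* = 12343/33.
With the rebate, buyers effectively pay Pb = Ps − 18, where Ps is the price sellers receive.
Demand in terms of Ps becomes Qd = 791 − 8(Ps − 18) = 935 - 8Ps. Setting this equal to supply: 935 - 8Ps = -69 + 8.5Ps, so Ps = 2008/33.
Buyers pay Pb = 2008/33 − 18 = 1414/33; Q' = -69 + 8.5·(2008/33) = 14791/33.
Buyers' price falls by P* − Pb = 1720/33 − 1414/33 = 102/11; sellers' price rises by Ps − P* = 2008/33 − 1720/33 = 96/11.
So producers capture (96/11)/18 = 16/33 of each unit of subsidy.

Producer share = 16/33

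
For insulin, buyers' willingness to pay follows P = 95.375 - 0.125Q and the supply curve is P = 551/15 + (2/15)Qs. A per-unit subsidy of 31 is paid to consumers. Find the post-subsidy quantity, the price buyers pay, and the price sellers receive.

Q' = 347; buyers pay 52; sellers receive 83

Pre-subsidy: 95.375 - 0.125Q = 551/15 + (2/15)Q gives Q* = 227 and P* = 67.
With the rebate, buyers effectively pay Pb = Ps − 31, where Ps is the price sellers receive.
On the curves, Pb = 95.375 - 0.125Q and Ps = 551/15 + (2/15)Q; the wedge Ps − Pb = 31 gives 551/15 + (2/15)Q − (95.375 - 0.125Q) = 31, so Q' = 347.
Then Pb = 95.375 − 0.125·347 = 52 and Ps = 551/15 + (2/15)·347 = 83.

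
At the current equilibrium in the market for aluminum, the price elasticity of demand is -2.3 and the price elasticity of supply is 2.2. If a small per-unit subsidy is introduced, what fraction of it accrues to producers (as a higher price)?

Producer share = 23/45

For a small subsidy around the equilibrium, the benefit split depends on the relative slopes, which at a point are proportional to the elasticities.
Buyer share = εs/(εs + |εd|) = 2.2/(2.2 + 2.3) = 22/45; seller share = |εd|/(εs + |εd|) = 23/45.
So producers capture 23/45 of the subsidy.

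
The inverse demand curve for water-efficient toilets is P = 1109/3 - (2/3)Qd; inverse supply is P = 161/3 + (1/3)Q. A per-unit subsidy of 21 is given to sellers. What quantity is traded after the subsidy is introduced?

Q' = 337

Pre-subsidy: 1109/3 - (2/3)Q = 161/3 + (1/3)Q gives Q* = 316 and P* = 159.
With the subsidy, sellers receive Ps = Pb + 21 for each unit, where Pb is the price buyers pay.
On the curves, Pb = 1109/3 - (2/3)Q and Ps = 161/3 + (1/3)Q; the wedge Ps − Pb = 21 gives 161/3 + (1/3)Q − (1109/3 - (2/3)Q) = 21, so Q' = 337.
Then Pb = 1109/3 − (2/3)·337 = 145 and Ps = 161/3 + (1/3)·337 = 166.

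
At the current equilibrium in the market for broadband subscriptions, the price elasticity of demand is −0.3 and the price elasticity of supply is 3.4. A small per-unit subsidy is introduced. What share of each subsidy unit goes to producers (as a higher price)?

For a small subsidy around the equilibrium, the benefit split depends on the relative slopes, which at a point are proportional to the elasticities.
Buyer share = εs/(εs + |εd|) = 3.4/(3.4 + 0.3) = 34/37; seller share = |εd|/(εs + |εd|) = 3/37.
So producers capture 3/37 of the subsidy.

Producer share = 3/37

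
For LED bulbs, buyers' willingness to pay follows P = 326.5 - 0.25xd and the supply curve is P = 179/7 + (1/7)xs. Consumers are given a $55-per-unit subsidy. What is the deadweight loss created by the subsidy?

Deadweight loss = $3850

Pre-subsidy: 326.5 - 0.25x = 179/7 + (1/7)x gives x* = 766 and P* = 135.
With the rebate, buyers effectively pay Pb = Ps − 55, where Ps is the price sellers receive.
On the curves, Pb = 326.5 - 0.25x and Ps = 179/7 + (1/7)x; the wedge Ps − Pb = 55 gives 179/7 + (1/7)x − (326.5 - 0.25x) = 55, so x' = 906.
Then Pb = 326.5 − 0.25·906 = 100 and Ps = 179/7 + (1/7)·906 = 155.
The subsidy expands output by 906 − 766 = 140 past the efficient level; on those units the gap between marginal cost and willingness to pay runs from 0 up to 55.
DWL = ½ × 55 × 140 = 3850.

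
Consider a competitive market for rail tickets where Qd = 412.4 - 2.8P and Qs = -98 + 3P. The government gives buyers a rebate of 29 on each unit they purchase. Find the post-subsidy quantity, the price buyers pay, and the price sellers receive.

Q' = 208; buyers pay 73; sellers receive 102

Pre-subsidy: 412.4 - 2.8P = -98 + 3P gives P* = 88, Q* = 166.
With the rebate, buyers effectively pay Pb = Ps − 29, where Ps is the price sellers receive.
Demand in terms of Ps becomes Qd = 412.4 − 2.8(Ps − 29) = 493.6 - 2.8Ps. Setting this equal to supply: 493.6 - 2.8Ps = -98 + 3Ps, so Ps = 102.
Buyers pay Pb = 102 − 29 = 73; Q' = -98 + 3·102 = 208.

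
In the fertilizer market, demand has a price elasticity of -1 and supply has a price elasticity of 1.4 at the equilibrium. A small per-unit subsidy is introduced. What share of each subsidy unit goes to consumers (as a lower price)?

For a small subsidy around the equilibrium, the benefit split depends on the relative slopes, which at a point are proportional to the elasticities.
Buyer share = εs/(εs + |εd|) = 1.4/(1.4 + 1) = 7/12; seller share = |εd|/(εs + |εd|) = 5/12.

Consumer share = 7/12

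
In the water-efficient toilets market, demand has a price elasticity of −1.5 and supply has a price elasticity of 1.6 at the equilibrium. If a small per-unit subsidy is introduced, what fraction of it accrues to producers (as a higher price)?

Producer share = 15/31

For a small subsidy around the equilibrium, the benefit split depends on the relative slopes, which at a point are proportional to the elasticities.
Buyer share = εs/(εs + |εd|) = 1.6/(1.6 + 1.5) = 16/31; seller share = |εd|/(εs + |εd|) = 15/31.
So producers capture 15/31 of the subsidy.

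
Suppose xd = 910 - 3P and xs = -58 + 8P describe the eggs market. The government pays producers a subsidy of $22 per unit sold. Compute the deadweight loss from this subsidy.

Pre-subsidy: 910 - 3P = -58 + 8P gives P* = 88, x* = 646.
With the subsidy, sellers receive Ps = Pb + 22 for each unit, where Pb is the price buyers pay.
Supply in terms of Pb becomes xs = -58 + 8(Pb + 22) = 118 + 8Pb. Setting this equal to demand: 910 - 3Pb = 118 + 8Pb, so Pb = 72.
Sellers receive Ps = 72 + 22 = 94; x' = 910 − 3·72 = 694.
The subsidy expands output by 694 − 646 = 48 past the efficient level; on those units the gap between marginal cost and willingness to pay runs from 0 up to 22.
DWL = ½ × 22 × 48 = 528.

Deadweight loss = $528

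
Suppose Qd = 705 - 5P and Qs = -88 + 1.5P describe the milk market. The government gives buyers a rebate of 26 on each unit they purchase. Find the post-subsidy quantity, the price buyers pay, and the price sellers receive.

Q' = 125; buyers pay 116; sellers receive 142

Pre-subsidy: 705 - 5P = -88 + 1.5P gives P* = 122, Q* = 95.
With the rebate, buyers effectively pay Pb = Ps − 26, where Ps is the price sellers receive.
Demand in terms of Ps becomes Qd = 705 − 5(Ps − 26) = 835 - 5Ps. Setting this equal to supply: 835 - 5Ps = -88 + 1.5Ps, so Ps = 142.
Buyers pay Pb = 142 − 26 = 116; Q' = -88 + 1.5·142 = 125.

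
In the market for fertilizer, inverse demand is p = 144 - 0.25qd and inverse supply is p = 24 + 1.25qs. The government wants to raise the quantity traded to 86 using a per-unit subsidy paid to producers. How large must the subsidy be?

Required subsidy s = 9 per unit

At q = 86, from the demand curve buyers pay pb = 144 − 0.25·86 = 122.5; from the supply curve sellers need ps = 24 + 1.25·86 = 131.5.
The subsidy must fill the gap: s = ps − pb = 131.5 − 122.5 = 9.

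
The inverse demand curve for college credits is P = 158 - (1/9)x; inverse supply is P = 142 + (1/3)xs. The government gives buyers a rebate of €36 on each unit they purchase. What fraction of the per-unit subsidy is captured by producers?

Producer share = 0.75

Pre-subsidy: 158 - (1/9)x = 142 + (1/3)x gives x* = 36 and P* = 154.
With the rebate, buyers effectively pay Pb = Ps − 36, where Ps is the price sellers receive.
On the curves, Pb = 158 - (1/9)x and Ps = 142 + (1/3)x; the wedge Ps − Pb = 36 gives 142 + (1/3)x − (158 - (1/9)x) = 36, so x' = 117.
Then Pb = 158 − (1/9)·117 = 145 and Ps = 142 + (1/3)·117 = 181.
Buyers' price falls by P* − Pb = 154 − 145 = 9; sellers' price rises by Ps − P* = 181 − 154 = 27.
So producers capture 27/36 = 0.75 of each unit of subsidy.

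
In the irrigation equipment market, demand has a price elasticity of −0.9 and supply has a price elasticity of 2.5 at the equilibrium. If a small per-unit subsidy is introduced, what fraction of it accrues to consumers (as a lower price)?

Consumer share = 25/34

For a small subsidy around the equilibrium, the benefit split depends on the relative slopes, which at a point are proportional to the elasticities.
Buyer share = εs/(εs + |εd|) = 2.5/(2.5 + 0.9) = 25/34; seller share = |εd|/(εs + |εd|) = 9/34.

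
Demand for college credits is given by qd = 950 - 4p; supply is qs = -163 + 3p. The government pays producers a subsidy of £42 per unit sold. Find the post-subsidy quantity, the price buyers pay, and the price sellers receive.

q' = 386; buyers pay £141; sellers receive £183

Pre-subsidy: 950 - 4p = -163 + 3p gives p* = 159, q* = 314.
With the subsidy, sellers receive ps = pb + 42 for each unit, where pb is the price buyers pay.
Supply in terms of pb becomes qs = -163 + 3(pb + 42) = -37 + 3pb. Setting this equal to demand: 950 - 4pb = -37 + 3pb, so pb = 141.
Sellers receive ps = 141 + 42 = 183; q' = 950 − 4·141 = 386.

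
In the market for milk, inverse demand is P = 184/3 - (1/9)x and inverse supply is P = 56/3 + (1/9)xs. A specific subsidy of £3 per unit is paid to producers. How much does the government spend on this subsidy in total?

Pre-subsidy: 184/3 - (1/9)x = 56/3 + (1/9)x gives x* = 192 and P* = 40.
With the subsidy, sellers receive Ps = Pb + 3 for each unit, where Pb is the price buyers pay.
On the curves, Pb = 184/3 - (1/9)x and Ps = 56/3 + (1/9)x; the wedge Ps − Pb = 3 gives 56/3 + (1/9)x − (184/3 - (1/9)x) = 3, so x' = 205.5.
Then Pb = 184/3 − (1/9)·205.5 = 38.5 and Ps = 56/3 + (1/9)·205.5 = 41.5.
Government outlay = subsidy × quantity = 3 × 205.5 = 616.5.

Government cost = £616.5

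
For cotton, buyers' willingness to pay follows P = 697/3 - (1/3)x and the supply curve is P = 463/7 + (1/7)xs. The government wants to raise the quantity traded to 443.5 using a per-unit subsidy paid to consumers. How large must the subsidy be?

Required subsidy s = 45 per unit

At x = 443.5, from the demand curve buyers pay Pb = 697/3 − (1/3)·443.5 = 84.5; from the supply curve sellers need Ps = 463/7 + (1/7)·443.5 = 129.5.
The subsidy must fill the gap: s = Ps − Pb = 129.5 − 84.5 = 45.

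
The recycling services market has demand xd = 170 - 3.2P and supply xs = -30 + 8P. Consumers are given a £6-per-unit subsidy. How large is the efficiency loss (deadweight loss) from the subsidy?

Deadweight loss = 288/7

Pre-subsidy: 170 - 3.2P = -30 + 8P gives P* = 125/7, x* = 790/7.
With the rebate, buyers effectively pay Pb = Ps − 6, where Ps is the price sellers receive.
Demand in terms of Ps becomes xd = 170 − 3.2(Ps − 6) = 189.2 - 3.2Ps. Setting this equal to supply: 189.2 - 3.2Ps = -30 + 8Ps, so Ps = 137/7.
Buyers pay Pb = 137/7 − 6 = 95/7; x' = -30 + 8·(137/7) = 886/7.
The subsidy expands output by 886/7 − 790/7 = 96/7 past the efficient level; on those units the gap between marginal cost and willingness to pay runs from 0 up to 6.
DWL = ½ × 6 × 96/7 = 288/7.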